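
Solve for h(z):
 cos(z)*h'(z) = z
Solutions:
 h(z) = C1 + Integral(z/cos(z), z)


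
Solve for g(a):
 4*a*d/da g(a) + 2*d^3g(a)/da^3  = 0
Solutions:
 g(a) = C1 + Integral(C2*airyai(-2^(1/3)*a) + C3*airybi(-2^(1/3)*a), a)


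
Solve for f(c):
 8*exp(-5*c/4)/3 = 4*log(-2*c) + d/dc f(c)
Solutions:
 f(c) = C1 - 4*c*log(-c) + 4*c*(1 - log(2)) - 32*exp(-5*c/4)/15


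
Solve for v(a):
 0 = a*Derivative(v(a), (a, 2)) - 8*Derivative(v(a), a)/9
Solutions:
 v(a) = C1 + C2*a^(17/9)


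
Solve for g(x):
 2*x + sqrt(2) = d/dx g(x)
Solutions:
 g(x) = C1 + x^2 + sqrt(2)*x


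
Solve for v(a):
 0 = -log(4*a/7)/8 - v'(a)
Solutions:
 v(a) = C1 - a*log(a)/8 - a*log(2)/4 + a/8 + a*log(7)/8


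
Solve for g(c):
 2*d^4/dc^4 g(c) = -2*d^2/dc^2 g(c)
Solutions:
 g(c) = C1 + C2*c + C3*sin(c) + C4*cos(c)


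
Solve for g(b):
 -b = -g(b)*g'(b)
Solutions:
 g(b) = -sqrt(C1 + b^2)
 g(b) = sqrt(C1 + b^2)


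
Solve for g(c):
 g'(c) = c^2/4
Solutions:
 g(c) = C1 + c^3/12


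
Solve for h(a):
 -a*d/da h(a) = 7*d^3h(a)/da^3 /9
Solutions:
 h(a) = C1 + Integral(C2*airyai(-21^(2/3)*a/7) + C3*airybi(-21^(2/3)*a/7), a)


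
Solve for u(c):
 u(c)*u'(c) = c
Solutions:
 u(c) = -sqrt(C1 + c^2)
 u(c) = sqrt(C1 + c^2)


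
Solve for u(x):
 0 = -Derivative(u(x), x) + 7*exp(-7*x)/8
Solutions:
 u(x) = C1 - exp(-7*x)/8


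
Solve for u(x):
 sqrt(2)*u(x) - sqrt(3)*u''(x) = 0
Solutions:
 u(x) = C1*exp(-2^(1/4)*3^(3/4)*x/3) + C2*exp(2^(1/4)*3^(3/4)*x/3)


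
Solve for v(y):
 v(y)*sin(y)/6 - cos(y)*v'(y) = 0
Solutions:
 v(y) = C1/cos(y)^(1/6)


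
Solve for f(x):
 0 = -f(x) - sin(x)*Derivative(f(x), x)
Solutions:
 f(x) = C1*sqrt(cos(x) + 1)/sqrt(cos(x) - 1)


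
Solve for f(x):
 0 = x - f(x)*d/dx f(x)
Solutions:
 f(x) = -sqrt(C1 + x^2)
 f(x) = sqrt(C1 + x^2)


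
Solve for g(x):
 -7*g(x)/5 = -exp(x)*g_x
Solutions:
 g(x) = C1*exp(-7*exp(-x)/5)


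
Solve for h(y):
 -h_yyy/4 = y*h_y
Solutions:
 h(y) = C1 + Integral(C2*airyai(-2^(2/3)*y) + C3*airybi(-2^(2/3)*y), y)


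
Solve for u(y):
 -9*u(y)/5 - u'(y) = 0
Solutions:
 u(y) = C1*exp(-9*y/5)


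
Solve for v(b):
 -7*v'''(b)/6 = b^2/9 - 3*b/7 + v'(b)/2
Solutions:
 v(b) = C1 + C2*sin(sqrt(21)*b/7) + C3*cos(sqrt(21)*b/7) - 2*b^3/27 + 3*b^2/7 + 28*b/27


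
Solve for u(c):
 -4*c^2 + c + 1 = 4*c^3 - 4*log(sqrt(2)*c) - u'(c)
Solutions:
 u(c) = C1 + c^4 + 4*c^3/3 - c^2/2 - 4*c*log(c) - c*log(4) + 3*c


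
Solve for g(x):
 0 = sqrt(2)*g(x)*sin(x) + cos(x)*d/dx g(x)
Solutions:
 g(x) = C1*cos(x)^(sqrt(2))


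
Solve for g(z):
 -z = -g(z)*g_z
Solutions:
 g(z) = -sqrt(C1 + z^2)
 g(z) = sqrt(C1 + z^2)


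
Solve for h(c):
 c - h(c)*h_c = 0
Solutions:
 h(c) = -sqrt(C1 + c^2)
 h(c) = sqrt(C1 + c^2)


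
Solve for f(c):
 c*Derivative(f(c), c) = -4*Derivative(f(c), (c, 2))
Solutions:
 f(c) = C1 + C2*erf(sqrt(2)*c/4)


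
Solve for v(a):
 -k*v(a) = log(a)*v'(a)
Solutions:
 v(a) = C1*exp(-k*li(a))


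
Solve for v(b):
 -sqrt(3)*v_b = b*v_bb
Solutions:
 v(b) = C1 + C2*b^(1 - sqrt(3))


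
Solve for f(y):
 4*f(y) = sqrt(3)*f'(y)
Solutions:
 f(y) = C1*exp(4*sqrt(3)*y/3)


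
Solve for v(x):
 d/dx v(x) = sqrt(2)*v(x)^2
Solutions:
 v(x) = -1/(C1 + sqrt(2)*x)


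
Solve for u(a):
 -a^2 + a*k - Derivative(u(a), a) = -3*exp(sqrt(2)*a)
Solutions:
 u(a) = C1 - a^3/3 + a^2*k/2 + 3*sqrt(2)*exp(sqrt(2)*a)/2


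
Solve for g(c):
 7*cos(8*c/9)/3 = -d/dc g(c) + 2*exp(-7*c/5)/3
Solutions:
 g(c) = C1 - 21*sin(8*c/9)/8 - 10*exp(-7*c/5)/21


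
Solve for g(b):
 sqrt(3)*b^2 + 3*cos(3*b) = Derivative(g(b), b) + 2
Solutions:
 g(b) = C1 + sqrt(3)*b^3/3 - 2*b + sin(3*b)


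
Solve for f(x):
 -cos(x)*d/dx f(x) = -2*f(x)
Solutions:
 f(x) = C1*(sin(x) + 1)/(sin(x) - 1)


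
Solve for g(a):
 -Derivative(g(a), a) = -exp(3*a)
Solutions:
 g(a) = C1 + exp(3*a)/3


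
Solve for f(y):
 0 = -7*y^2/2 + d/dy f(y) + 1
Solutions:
 f(y) = C1 + 7*y^3/6 - y


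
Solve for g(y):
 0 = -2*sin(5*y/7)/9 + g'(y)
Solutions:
 g(y) = C1 - 14*cos(5*y/7)/45


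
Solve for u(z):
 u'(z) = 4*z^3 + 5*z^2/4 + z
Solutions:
 u(z) = C1 + z^4 + 5*z^3/12 + z^2/2


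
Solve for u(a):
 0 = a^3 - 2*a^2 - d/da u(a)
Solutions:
 u(a) = C1 + a^4/4 - 2*a^3/3


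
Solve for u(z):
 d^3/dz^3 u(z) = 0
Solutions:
 u(z) = C1 + C2*z + C3*z^2


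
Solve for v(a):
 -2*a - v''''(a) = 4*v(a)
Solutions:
 v(a) = -a/2 + (C1*sin(a) + C2*cos(a))*exp(-a) + (C3*sin(a) + C4*cos(a))*exp(a)


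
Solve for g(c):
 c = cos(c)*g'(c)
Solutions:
 g(c) = C1 + Integral(c/cos(c), c)


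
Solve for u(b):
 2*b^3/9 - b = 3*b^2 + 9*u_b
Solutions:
 u(b) = C1 + b^4/162 - b^3/9 - b^2/18


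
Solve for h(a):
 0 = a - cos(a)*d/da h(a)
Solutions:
 h(a) = C1 + Integral(a/cos(a), a)


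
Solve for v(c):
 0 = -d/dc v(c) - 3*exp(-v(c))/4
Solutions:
 v(c) = log(C1 - 3*c/4)


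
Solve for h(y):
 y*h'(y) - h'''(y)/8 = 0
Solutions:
 h(y) = C1 + Integral(C2*airyai(2*y) + C3*airybi(2*y), y)


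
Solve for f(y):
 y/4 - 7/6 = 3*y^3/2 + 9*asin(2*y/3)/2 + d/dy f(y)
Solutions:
 f(y) = C1 - 3*y^4/8 + y^2/8 - 9*y*asin(2*y/3)/2 - 7*y/6 - 9*sqrt(9 - 4*y^2)/4


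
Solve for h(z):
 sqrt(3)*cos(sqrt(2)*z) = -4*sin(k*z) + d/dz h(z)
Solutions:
 h(z) = C1 + sqrt(6)*sin(sqrt(2)*z)/2 - 4*cos(k*z)/k


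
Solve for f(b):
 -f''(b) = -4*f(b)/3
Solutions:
 f(b) = C1*exp(-2*sqrt(3)*b/3) + C2*exp(2*sqrt(3)*b/3)


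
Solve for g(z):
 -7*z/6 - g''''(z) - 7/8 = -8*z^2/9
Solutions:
 g(z) = C1 + C2*z + C3*z^2 + C4*z^3 + z^6/405 - 7*z^5/720 - 7*z^4/192


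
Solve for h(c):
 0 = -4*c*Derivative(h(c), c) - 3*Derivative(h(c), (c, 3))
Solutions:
 h(c) = C1 + Integral(C2*airyai(-6^(2/3)*c/3) + C3*airybi(-6^(2/3)*c/3), c)


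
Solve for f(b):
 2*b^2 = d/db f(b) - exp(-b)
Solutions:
 f(b) = C1 + 2*b^3/3 - exp(-b)


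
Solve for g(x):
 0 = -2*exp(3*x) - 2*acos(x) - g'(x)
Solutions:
 g(x) = C1 - 2*x*acos(x) + 2*sqrt(1 - x^2) - 2*exp(3*x)/3


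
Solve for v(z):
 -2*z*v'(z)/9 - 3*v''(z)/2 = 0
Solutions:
 v(z) = C1 + C2*erf(sqrt(6)*z/9)


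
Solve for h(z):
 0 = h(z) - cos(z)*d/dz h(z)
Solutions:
 h(z) = C1*sqrt(sin(z) + 1)/sqrt(sin(z) - 1)


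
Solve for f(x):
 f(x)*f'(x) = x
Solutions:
 f(x) = -sqrt(C1 + x^2)
 f(x) = sqrt(C1 + x^2)


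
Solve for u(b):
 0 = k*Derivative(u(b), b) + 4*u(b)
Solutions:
 u(b) = C1*exp(-4*b/k)


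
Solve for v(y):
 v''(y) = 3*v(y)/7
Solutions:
 v(y) = C1*exp(-sqrt(21)*y/7) + C2*exp(sqrt(21)*y/7)


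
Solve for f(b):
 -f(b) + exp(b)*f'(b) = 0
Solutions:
 f(b) = C1*exp(-exp(-b))


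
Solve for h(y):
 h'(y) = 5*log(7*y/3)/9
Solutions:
 h(y) = C1 + 5*y*log(y)/9 - 5*y*log(3)/9 - 5*y/9 + 5*y*log(7)/9


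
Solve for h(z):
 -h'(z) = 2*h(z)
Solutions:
 h(z) = C1*exp(-2*z)


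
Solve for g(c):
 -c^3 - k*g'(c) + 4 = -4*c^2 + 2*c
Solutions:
 g(c) = C1 - c^4/(4*k) + 4*c^3/(3*k) - c^2/k + 4*c/k


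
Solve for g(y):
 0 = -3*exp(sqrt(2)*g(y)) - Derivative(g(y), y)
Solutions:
 g(y) = sqrt(2)*(2*log(1/(C1 + 3*y)) - log(2))/4


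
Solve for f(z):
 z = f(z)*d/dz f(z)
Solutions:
 f(z) = -sqrt(C1 + z^2)
 f(z) = sqrt(C1 + z^2)


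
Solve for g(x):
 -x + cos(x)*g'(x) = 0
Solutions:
 g(x) = C1 + Integral(x/cos(x), x)


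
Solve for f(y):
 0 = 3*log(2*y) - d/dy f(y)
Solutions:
 f(y) = C1 + 3*y*log(y) - 3*y + y*log(8)


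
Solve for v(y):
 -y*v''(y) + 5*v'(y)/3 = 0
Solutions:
 v(y) = C1 + C2*y^(8/3)


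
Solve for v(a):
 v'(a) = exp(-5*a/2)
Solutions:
 v(a) = C1 - 2*exp(-5*a/2)/5


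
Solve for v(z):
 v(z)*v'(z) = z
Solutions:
 v(z) = -sqrt(C1 + z^2)
 v(z) = sqrt(C1 + z^2)


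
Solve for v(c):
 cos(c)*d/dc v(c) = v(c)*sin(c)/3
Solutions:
 v(c) = C1/cos(c)^(1/3)


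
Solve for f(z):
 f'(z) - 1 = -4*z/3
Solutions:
 f(z) = C1 - 2*z^2/3 + z


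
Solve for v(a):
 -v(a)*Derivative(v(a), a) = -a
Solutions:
 v(a) = -sqrt(C1 + a^2)
 v(a) = sqrt(C1 + a^2)


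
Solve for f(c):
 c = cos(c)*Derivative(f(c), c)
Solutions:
 f(c) = C1 + Integral(c/cos(c), c)


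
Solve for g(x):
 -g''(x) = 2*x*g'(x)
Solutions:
 g(x) = C1 + C2*erf(x)


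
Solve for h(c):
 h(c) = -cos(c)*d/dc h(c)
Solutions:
 h(c) = C1*sqrt(sin(c) - 1)/sqrt(sin(c) + 1)


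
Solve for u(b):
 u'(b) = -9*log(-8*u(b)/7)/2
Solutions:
 2*Integral(1/(log(-_y) - log(7) + 3*log(2)), (_y, u(b)))/9 = C1 - b


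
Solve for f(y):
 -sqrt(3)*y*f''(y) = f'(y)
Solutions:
 f(y) = C1 + C2*y^(1 - sqrt(3)/3)


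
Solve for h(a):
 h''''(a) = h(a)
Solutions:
 h(a) = C1*exp(-a) + C2*exp(a) + C3*sin(a) + C4*cos(a)


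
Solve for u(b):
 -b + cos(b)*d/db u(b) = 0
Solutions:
 u(b) = C1 + Integral(b/cos(b), b)


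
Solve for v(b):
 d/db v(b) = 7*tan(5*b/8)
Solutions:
 v(b) = C1 - 56*log(cos(5*b/8))/5


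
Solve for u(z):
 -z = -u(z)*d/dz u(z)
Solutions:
 u(z) = -sqrt(C1 + z^2)
 u(z) = sqrt(C1 + z^2)


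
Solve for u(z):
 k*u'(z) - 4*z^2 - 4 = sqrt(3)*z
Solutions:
 u(z) = C1 + 4*z^3/(3*k) + sqrt(3)*z^2/(2*k) + 4*z/k


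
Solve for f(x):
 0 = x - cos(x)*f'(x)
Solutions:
 f(x) = C1 + Integral(x/cos(x), x)


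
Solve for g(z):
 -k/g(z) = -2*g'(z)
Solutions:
 g(z) = -sqrt(C1 + k*z)
 g(z) = sqrt(C1 + k*z)


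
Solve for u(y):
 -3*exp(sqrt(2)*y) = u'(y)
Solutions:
 u(y) = C1 - 3*sqrt(2)*exp(sqrt(2)*y)/2


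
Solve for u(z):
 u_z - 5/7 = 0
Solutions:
 u(z) = C1 + 5*z/7


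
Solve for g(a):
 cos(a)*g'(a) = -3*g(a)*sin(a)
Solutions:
 g(a) = C1*cos(a)^3


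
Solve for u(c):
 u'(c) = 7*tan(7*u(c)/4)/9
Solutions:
 u(c) = -4*asin(C1*exp(49*c/36))/7 + 4*pi/7
 u(c) = 4*asin(C1*exp(49*c/36))/7


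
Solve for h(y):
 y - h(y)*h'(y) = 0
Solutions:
 h(y) = -sqrt(C1 + y^2)
 h(y) = sqrt(C1 + y^2)


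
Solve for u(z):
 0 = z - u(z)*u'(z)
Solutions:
 u(z) = -sqrt(C1 + z^2)
 u(z) = sqrt(C1 + z^2)


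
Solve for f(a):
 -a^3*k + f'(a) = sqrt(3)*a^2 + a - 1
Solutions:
 f(a) = C1 + a^4*k/4 + sqrt(3)*a^3/3 + a^2/2 - a


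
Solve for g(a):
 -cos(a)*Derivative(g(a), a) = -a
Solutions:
 g(a) = C1 + Integral(a/cos(a), a)


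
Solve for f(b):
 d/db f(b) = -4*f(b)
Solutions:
 f(b) = C1*exp(-4*b)


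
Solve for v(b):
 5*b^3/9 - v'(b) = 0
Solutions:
 v(b) = C1 + 5*b^4/36


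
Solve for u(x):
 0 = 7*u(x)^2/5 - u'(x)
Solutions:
 u(x) = -5/(C1 + 7*x)


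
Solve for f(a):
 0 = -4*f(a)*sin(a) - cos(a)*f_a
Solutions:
 f(a) = C1*cos(a)^4


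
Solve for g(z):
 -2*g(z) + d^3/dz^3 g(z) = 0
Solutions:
 g(z) = C3*exp(2^(1/3)*z) + (C1*sin(2^(1/3)*sqrt(3)*z/2) + C2*cos(2^(1/3)*sqrt(3)*z/2))*exp(-2^(1/3)*z/2)


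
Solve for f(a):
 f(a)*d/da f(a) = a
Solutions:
 f(a) = -sqrt(C1 + a^2)
 f(a) = sqrt(C1 + a^2)


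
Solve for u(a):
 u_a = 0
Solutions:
 u(a) = C1


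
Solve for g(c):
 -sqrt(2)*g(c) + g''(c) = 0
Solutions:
 g(c) = C1*exp(-2^(1/4)*c) + C2*exp(2^(1/4)*c)


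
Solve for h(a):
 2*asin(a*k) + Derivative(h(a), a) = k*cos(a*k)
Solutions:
 h(a) = C1 + k*Piecewise((sin(a*k)/k, Ne(k, 0)), (a, True)) - 2*Piecewise((a*asin(a*k) + sqrt(-a^2*k^2 + 1)/k, Ne(k, 0)), (0, True))


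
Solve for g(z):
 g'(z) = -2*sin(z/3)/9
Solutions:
 g(z) = C1 + 2*cos(z/3)/3


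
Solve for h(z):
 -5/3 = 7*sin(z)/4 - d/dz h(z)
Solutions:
 h(z) = C1 + 5*z/3 - 7*cos(z)/4


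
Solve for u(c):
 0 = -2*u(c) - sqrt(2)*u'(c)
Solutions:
 u(c) = C1*exp(-sqrt(2)*c)


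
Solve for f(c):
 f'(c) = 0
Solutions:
 f(c) = C1


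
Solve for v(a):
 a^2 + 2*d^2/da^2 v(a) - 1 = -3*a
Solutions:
 v(a) = C1 + C2*a - a^4/24 - a^3/4 + a^2/4


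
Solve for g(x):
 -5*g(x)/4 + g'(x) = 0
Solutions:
 g(x) = C1*exp(5*x/4)


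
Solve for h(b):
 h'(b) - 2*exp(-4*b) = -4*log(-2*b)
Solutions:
 h(b) = C1 - 4*b*log(-b) + 4*b*(1 - log(2)) - exp(-4*b)/2


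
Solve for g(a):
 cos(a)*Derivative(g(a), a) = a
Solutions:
 g(a) = C1 + Integral(a/cos(a), a)


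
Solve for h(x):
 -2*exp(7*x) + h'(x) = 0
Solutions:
 h(x) = C1 + 2*exp(7*x)/7


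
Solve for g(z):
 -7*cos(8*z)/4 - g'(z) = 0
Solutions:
 g(z) = C1 - 7*sin(8*z)/32


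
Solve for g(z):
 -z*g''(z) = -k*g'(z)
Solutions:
 g(z) = C1 + z^(re(k) + 1)*(C2*sin(log(z)*Abs(im(k))) + C3*cos(log(z)*im(k)))


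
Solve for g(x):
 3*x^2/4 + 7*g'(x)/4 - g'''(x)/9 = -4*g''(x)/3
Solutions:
 g(x) = C1 + C2*exp(3*x*(2 + sqrt(23)/2)) + C3*exp(3*x*(2 - sqrt(23)/2)) - x^3/7 + 16*x^2/49 - 568*x/1029


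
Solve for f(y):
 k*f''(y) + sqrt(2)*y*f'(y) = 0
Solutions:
 f(y) = C1 + C2*sqrt(k)*erf(2^(3/4)*y*sqrt(1/k)/2)


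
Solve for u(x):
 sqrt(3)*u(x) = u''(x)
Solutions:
 u(x) = C1*exp(-3^(1/4)*x) + C2*exp(3^(1/4)*x)


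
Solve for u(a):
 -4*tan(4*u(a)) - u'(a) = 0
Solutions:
 u(a) = -asin(C1*exp(-16*a))/4 + pi/4
 u(a) = asin(C1*exp(-16*a))/4


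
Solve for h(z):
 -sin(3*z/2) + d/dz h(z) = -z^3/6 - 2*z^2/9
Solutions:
 h(z) = C1 - z^4/24 - 2*z^3/27 - 2*cos(3*z/2)/3


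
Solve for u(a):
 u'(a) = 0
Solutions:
 u(a) = C1


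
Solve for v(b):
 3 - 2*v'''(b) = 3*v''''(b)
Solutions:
 v(b) = C1 + C2*b + C3*b^2 + C4*exp(-2*b/3) + b^3/4


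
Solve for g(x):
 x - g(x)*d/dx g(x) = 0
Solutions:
 g(x) = -sqrt(C1 + x^2)
 g(x) = sqrt(C1 + x^2)


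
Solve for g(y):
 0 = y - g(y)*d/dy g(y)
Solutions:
 g(y) = -sqrt(C1 + y^2)
 g(y) = sqrt(C1 + y^2)


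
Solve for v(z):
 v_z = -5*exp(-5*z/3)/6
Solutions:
 v(z) = C1 + exp(-5*z/3)/2


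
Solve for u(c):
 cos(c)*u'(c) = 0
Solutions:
 u(c) = C1


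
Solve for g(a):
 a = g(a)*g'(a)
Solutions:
 g(a) = -sqrt(C1 + a^2)
 g(a) = sqrt(C1 + a^2)


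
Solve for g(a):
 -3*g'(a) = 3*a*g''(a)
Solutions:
 g(a) = C1 + C2*log(a)


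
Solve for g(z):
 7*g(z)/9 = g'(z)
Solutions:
 g(z) = C1*exp(7*z/9)


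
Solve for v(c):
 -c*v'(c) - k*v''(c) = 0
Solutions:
 v(c) = C1 + C2*sqrt(k)*erf(sqrt(2)*c*sqrt(1/k)/2)


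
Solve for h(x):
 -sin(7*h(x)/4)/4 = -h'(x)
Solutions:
 -x/4 + 2*log(cos(7*h(x)/4) - 1)/7 - 2*log(cos(7*h(x)/4) + 1)/7 = C1


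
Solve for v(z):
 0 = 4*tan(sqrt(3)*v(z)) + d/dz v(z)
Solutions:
 v(z) = sqrt(3)*(pi - asin(C1*exp(-4*sqrt(3)*z)))/3
 v(z) = sqrt(3)*asin(C1*exp(-4*sqrt(3)*z))/3


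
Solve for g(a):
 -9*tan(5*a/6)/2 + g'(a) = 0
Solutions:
 g(a) = C1 - 27*log(cos(5*a/6))/5


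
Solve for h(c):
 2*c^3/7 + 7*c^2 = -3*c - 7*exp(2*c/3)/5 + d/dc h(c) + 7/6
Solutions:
 h(c) = C1 + c^4/14 + 7*c^3/3 + 3*c^2/2 - 7*c/6 + 21*exp(2*c/3)/10


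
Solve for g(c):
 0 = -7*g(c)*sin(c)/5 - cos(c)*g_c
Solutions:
 g(c) = C1*cos(c)^(7/5)


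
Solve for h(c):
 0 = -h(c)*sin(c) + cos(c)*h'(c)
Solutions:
 h(c) = C1/cos(c)


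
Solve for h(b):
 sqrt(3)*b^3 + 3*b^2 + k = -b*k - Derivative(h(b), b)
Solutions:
 h(b) = C1 - sqrt(3)*b^4/4 - b^3 - b^2*k/2 - b*k


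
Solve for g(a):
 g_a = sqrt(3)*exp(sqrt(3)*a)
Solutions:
 g(a) = C1 + exp(sqrt(3)*a)


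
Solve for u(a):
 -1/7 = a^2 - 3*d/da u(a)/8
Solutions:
 u(a) = C1 + 8*a^3/9 + 8*a/21


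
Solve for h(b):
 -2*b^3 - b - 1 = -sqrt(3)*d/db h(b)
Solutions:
 h(b) = C1 + sqrt(3)*b^4/6 + sqrt(3)*b^2/6 + sqrt(3)*b/3


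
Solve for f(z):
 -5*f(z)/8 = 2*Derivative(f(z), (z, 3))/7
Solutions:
 f(z) = C3*exp(-2^(2/3)*35^(1/3)*z/4) + (C1*sin(2^(2/3)*sqrt(3)*35^(1/3)*z/8) + C2*cos(2^(2/3)*sqrt(3)*35^(1/3)*z/8))*exp(2^(2/3)*35^(1/3)*z/8)


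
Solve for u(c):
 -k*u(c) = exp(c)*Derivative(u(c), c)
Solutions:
 u(c) = C1*exp(k*exp(-c))


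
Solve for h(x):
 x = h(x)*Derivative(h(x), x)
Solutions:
 h(x) = -sqrt(C1 + x^2)
 h(x) = sqrt(C1 + x^2)


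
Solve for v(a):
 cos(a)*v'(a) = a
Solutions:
 v(a) = C1 + Integral(a/cos(a), a)


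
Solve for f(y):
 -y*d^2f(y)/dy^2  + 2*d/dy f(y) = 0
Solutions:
 f(y) = C1 + C2*y^3


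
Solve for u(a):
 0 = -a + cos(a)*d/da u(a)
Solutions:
 u(a) = C1 + Integral(a/cos(a), a)


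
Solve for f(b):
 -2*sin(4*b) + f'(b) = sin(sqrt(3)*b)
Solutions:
 f(b) = C1 - cos(4*b)/2 - sqrt(3)*cos(sqrt(3)*b)/3


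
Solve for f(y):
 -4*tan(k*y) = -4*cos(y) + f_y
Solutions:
 f(y) = C1 - 4*Piecewise((-log(cos(k*y))/k, Ne(k, 0)), (0, True)) + 4*sin(y)


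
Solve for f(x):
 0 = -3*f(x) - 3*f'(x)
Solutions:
 f(x) = C1*exp(-x)


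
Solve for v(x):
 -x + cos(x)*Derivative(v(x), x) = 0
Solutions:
 v(x) = C1 + Integral(x/cos(x), x)


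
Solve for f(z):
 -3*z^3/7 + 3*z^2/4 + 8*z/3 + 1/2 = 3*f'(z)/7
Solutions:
 f(z) = C1 - z^4/4 + 7*z^3/12 + 28*z^2/9 + 7*z/6


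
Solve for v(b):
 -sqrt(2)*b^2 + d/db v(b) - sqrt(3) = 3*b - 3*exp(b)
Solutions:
 v(b) = C1 + sqrt(2)*b^3/3 + 3*b^2/2 + sqrt(3)*b - 3*exp(b)


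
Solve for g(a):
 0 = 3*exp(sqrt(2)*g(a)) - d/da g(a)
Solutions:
 g(a) = sqrt(2)*(2*log(-1/(C1 + 3*a)) - log(2))/4


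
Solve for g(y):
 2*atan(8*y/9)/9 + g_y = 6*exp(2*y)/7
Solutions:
 g(y) = C1 - 2*y*atan(8*y/9)/9 + 3*exp(2*y)/7 + log(64*y^2 + 81)/8


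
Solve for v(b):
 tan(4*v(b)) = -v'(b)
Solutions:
 v(b) = -asin(C1*exp(-4*b))/4 + pi/4
 v(b) = asin(C1*exp(-4*b))/4


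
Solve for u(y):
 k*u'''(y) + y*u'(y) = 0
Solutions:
 u(y) = C1 + Integral(C2*airyai(y*(-1/k)^(1/3)) + C3*airybi(y*(-1/k)^(1/3)), y)


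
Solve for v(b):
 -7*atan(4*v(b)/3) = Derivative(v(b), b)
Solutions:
 Integral(1/atan(4*_y/3), (_y, v(b))) = C1 - 7*b


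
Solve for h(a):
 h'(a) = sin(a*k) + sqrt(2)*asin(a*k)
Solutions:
 h(a) = C1 + Piecewise((-cos(a*k)/k, Ne(k, 0)), (0, True)) + sqrt(2)*Piecewise((a*asin(a*k) + sqrt(-a^2*k^2 + 1)/k, Ne(k, 0)), (0, True))


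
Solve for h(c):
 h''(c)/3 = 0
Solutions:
 h(c) = C1 + C2*c


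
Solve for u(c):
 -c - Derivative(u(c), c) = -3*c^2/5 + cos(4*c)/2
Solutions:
 u(c) = C1 + c^3/5 - c^2/2 - sin(4*c)/8


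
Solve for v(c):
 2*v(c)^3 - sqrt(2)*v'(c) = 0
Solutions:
 v(c) = -sqrt(2)*sqrt(-1/(C1 + sqrt(2)*c))/2
 v(c) = sqrt(2)*sqrt(-1/(C1 + sqrt(2)*c))/2


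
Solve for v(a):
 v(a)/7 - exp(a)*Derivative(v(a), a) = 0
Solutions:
 v(a) = C1*exp(-exp(-a)/7)


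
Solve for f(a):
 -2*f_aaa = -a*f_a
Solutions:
 f(a) = C1 + Integral(C2*airyai(2^(2/3)*a/2) + C3*airybi(2^(2/3)*a/2), a)


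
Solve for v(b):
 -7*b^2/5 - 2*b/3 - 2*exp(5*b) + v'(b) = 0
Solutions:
 v(b) = C1 + 7*b^3/15 + b^2/3 + 2*exp(5*b)/5


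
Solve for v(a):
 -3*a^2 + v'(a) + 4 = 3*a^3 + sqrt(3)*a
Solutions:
 v(a) = C1 + 3*a^4/4 + a^3 + sqrt(3)*a^2/2 - 4*a


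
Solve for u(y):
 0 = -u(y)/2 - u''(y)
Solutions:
 u(y) = C1*sin(sqrt(2)*y/2) + C2*cos(sqrt(2)*y/2)


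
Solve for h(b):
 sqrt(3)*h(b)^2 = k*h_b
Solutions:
 h(b) = -k/(C1*k + sqrt(3)*b)


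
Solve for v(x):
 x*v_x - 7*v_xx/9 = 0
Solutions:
 v(x) = C1 + C2*erfi(3*sqrt(14)*x/14)


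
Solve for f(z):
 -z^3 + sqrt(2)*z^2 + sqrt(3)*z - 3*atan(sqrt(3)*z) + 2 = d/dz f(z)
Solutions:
 f(z) = C1 - z^4/4 + sqrt(2)*z^3/3 + sqrt(3)*z^2/2 - 3*z*atan(sqrt(3)*z) + 2*z + sqrt(3)*log(3*z^2 + 1)/2


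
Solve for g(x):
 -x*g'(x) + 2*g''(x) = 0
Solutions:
 g(x) = C1 + C2*erfi(x/2)


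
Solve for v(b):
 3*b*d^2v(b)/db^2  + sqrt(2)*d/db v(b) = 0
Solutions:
 v(b) = C1 + C2*b^(1 - sqrt(2)/3)


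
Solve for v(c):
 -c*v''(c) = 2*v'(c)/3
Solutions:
 v(c) = C1 + C2*c^(1/3)


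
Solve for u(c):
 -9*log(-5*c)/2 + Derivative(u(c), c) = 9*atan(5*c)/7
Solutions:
 u(c) = C1 + 9*c*log(-c)/2 + 9*c*atan(5*c)/7 - 9*c/2 + 9*c*log(5)/2 - 9*log(25*c^2 + 1)/70


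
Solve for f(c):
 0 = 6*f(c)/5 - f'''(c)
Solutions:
 f(c) = C3*exp(5^(2/3)*6^(1/3)*c/5) + (C1*sin(2^(1/3)*3^(5/6)*5^(2/3)*c/10) + C2*cos(2^(1/3)*3^(5/6)*5^(2/3)*c/10))*exp(-5^(2/3)*6^(1/3)*c/10)


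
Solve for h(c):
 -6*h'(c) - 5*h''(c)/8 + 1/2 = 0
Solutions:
 h(c) = C1 + C2*exp(-48*c/5) + c/12


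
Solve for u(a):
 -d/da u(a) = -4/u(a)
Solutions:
 u(a) = -sqrt(C1 + 8*a)
 u(a) = sqrt(C1 + 8*a)


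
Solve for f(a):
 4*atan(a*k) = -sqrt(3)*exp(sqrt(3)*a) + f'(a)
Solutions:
 f(a) = C1 + 4*Piecewise((a*atan(a*k) - log(a^2*k^2 + 1)/(2*k), Ne(k, 0)), (0, True)) + exp(sqrt(3)*a)


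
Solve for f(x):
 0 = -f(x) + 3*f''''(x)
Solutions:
 f(x) = C1*exp(-3^(3/4)*x/3) + C2*exp(3^(3/4)*x/3) + C3*sin(3^(3/4)*x/3) + C4*cos(3^(3/4)*x/3)


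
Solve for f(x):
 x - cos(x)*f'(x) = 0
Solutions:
 f(x) = C1 + Integral(x/cos(x), x)


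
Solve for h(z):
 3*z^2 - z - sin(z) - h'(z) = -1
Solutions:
 h(z) = C1 + z^3 - z^2/2 + z + cos(z)


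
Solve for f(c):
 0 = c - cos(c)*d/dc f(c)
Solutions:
 f(c) = C1 + Integral(c/cos(c), c)


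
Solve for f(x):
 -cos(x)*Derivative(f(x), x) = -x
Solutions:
 f(x) = C1 + Integral(x/cos(x), x)


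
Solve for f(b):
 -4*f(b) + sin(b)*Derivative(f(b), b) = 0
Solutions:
 f(b) = C1*(cos(b)^2 - 2*cos(b) + 1)/(cos(b)^2 + 2*cos(b) + 1)


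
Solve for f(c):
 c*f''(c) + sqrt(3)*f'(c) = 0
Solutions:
 f(c) = C1 + C2*c^(1 - sqrt(3))


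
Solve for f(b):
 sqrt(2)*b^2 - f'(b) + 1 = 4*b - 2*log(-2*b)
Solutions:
 f(b) = C1 + sqrt(2)*b^3/3 - 2*b^2 + 2*b*log(-b) + b*(-1 + 2*log(2))


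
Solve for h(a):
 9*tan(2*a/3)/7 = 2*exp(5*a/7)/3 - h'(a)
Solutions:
 h(a) = C1 + 14*exp(5*a/7)/15 + 27*log(cos(2*a/3))/14


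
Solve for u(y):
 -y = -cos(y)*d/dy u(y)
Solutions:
 u(y) = C1 + Integral(y/cos(y), y)


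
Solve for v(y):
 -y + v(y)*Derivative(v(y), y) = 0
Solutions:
 v(y) = -sqrt(C1 + y^2)
 v(y) = sqrt(C1 + y^2)


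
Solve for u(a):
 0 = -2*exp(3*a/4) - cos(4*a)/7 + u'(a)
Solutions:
 u(a) = C1 + 8*exp(3*a/4)/3 + sin(4*a)/28


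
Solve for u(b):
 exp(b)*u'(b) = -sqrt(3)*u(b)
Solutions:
 u(b) = C1*exp(sqrt(3)*exp(-b))


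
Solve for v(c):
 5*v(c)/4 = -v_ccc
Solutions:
 v(c) = C3*exp(-10^(1/3)*c/2) + (C1*sin(10^(1/3)*sqrt(3)*c/4) + C2*cos(10^(1/3)*sqrt(3)*c/4))*exp(10^(1/3)*c/4)


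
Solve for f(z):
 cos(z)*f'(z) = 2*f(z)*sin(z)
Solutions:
 f(z) = C1/cos(z)^2


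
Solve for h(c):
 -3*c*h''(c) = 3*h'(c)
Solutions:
 h(c) = C1 + C2*log(c)


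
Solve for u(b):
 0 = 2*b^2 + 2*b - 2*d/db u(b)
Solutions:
 u(b) = C1 + b^3/3 + b^2/2


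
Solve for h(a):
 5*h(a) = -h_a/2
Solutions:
 h(a) = C1*exp(-10*a)


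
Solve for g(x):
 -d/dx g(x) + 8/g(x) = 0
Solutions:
 g(x) = -sqrt(C1 + 16*x)
 g(x) = sqrt(C1 + 16*x)


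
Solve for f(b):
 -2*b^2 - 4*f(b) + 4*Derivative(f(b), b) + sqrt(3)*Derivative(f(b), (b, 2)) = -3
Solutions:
 f(b) = C1*exp(2*sqrt(3)*b*(-1 + sqrt(1 + sqrt(3)))/3) + C2*exp(-2*sqrt(3)*b*(1 + sqrt(1 + sqrt(3)))/3) - b^2/2 - b - sqrt(3)/4 - 1/4


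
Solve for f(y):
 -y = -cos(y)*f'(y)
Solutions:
 f(y) = C1 + Integral(y/cos(y), y)


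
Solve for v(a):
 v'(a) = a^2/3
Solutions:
 v(a) = C1 + a^3/9


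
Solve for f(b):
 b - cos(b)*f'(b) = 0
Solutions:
 f(b) = C1 + Integral(b/cos(b), b)


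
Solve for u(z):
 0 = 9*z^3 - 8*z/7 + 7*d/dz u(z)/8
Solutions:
 u(z) = C1 - 18*z^4/7 + 32*z^2/49


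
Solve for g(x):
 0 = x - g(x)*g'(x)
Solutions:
 g(x) = -sqrt(C1 + x^2)
 g(x) = sqrt(C1 + x^2)


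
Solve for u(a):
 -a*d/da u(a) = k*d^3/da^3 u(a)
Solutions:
 u(a) = C1 + Integral(C2*airyai(a*(-1/k)^(1/3)) + C3*airybi(a*(-1/k)^(1/3)), a)


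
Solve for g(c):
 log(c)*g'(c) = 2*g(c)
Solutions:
 g(c) = C1*exp(2*li(c))


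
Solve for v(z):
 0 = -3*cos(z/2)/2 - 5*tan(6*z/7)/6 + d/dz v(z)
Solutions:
 v(z) = C1 - 35*log(cos(6*z/7))/36 + 3*sin(z/2)


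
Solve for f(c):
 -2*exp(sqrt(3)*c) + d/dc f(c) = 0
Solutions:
 f(c) = C1 + 2*sqrt(3)*exp(sqrt(3)*c)/3


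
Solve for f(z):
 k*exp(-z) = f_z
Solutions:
 f(z) = C1 - k*exp(-z)


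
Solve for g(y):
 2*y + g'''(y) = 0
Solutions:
 g(y) = C1 + C2*y + C3*y^2 - y^4/12


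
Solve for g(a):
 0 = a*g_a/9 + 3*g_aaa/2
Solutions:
 g(a) = C1 + Integral(C2*airyai(-2^(1/3)*a/3) + C3*airybi(-2^(1/3)*a/3), a)


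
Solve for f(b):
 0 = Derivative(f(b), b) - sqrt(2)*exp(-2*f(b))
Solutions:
 f(b) = log(-sqrt(C1 + 2*sqrt(2)*b))
 f(b) = log(C1 + 2*sqrt(2)*b)/2


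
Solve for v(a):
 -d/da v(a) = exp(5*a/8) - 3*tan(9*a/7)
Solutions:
 v(a) = C1 - 8*exp(5*a/8)/5 - 7*log(cos(9*a/7))/3


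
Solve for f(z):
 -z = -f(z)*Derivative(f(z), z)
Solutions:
 f(z) = -sqrt(C1 + z^2)
 f(z) = sqrt(C1 + z^2)


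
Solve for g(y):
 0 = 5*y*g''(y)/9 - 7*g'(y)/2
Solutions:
 g(y) = C1 + C2*y^(73/10)


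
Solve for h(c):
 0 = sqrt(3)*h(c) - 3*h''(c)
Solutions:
 h(c) = C1*exp(-3^(3/4)*c/3) + C2*exp(3^(3/4)*c/3)


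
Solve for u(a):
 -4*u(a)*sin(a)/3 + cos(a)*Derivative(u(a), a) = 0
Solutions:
 u(a) = C1/cos(a)^(4/3)


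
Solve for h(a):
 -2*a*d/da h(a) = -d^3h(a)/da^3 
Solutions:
 h(a) = C1 + Integral(C2*airyai(2^(1/3)*a) + C3*airybi(2^(1/3)*a), a)


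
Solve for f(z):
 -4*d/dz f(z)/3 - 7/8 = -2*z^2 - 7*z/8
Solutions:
 f(z) = C1 + z^3/2 + 21*z^2/64 - 21*z/32


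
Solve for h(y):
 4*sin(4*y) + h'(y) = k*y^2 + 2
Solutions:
 h(y) = C1 + k*y^3/3 + 2*y + cos(4*y)


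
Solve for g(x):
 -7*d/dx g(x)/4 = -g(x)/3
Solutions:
 g(x) = C1*exp(4*x/21)


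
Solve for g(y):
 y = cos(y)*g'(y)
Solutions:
 g(y) = C1 + Integral(y/cos(y), y)


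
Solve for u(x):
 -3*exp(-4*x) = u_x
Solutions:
 u(x) = C1 + 3*exp(-4*x)/4


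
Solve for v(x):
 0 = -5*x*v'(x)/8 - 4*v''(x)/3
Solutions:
 v(x) = C1 + C2*erf(sqrt(15)*x/8)


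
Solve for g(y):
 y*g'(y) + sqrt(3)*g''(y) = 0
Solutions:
 g(y) = C1 + C2*erf(sqrt(2)*3^(3/4)*y/6)


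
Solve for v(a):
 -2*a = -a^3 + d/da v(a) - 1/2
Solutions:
 v(a) = C1 + a^4/4 - a^2 + a/2


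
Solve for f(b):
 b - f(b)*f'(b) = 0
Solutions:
 f(b) = -sqrt(C1 + b^2)
 f(b) = sqrt(C1 + b^2)


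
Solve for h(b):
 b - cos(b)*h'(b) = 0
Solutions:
 h(b) = C1 + Integral(b/cos(b), b)


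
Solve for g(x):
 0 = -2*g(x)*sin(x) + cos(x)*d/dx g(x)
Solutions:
 g(x) = C1/cos(x)^2


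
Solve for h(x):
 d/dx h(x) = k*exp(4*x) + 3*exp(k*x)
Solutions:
 h(x) = C1 + k*exp(4*x)/4 + 3*exp(k*x)/k


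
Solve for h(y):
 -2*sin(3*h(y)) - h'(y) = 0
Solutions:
 h(y) = -acos((-C1 - exp(12*y))/(C1 - exp(12*y)))/3 + 2*pi/3
 h(y) = acos((-C1 - exp(12*y))/(C1 - exp(12*y)))/3


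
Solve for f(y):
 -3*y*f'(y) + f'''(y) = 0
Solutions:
 f(y) = C1 + Integral(C2*airyai(3^(1/3)*y) + C3*airybi(3^(1/3)*y), y)


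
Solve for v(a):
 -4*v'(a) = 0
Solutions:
 v(a) = C1


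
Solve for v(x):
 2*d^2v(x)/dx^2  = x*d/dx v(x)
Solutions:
 v(x) = C1 + C2*erfi(x/2)


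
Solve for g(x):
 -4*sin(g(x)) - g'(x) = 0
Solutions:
 g(x) = -acos((-C1 - exp(8*x))/(C1 - exp(8*x))) + 2*pi
 g(x) = acos((-C1 - exp(8*x))/(C1 - exp(8*x)))


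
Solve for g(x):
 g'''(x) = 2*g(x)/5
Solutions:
 g(x) = C3*exp(2^(1/3)*5^(2/3)*x/5) + (C1*sin(2^(1/3)*sqrt(3)*5^(2/3)*x/10) + C2*cos(2^(1/3)*sqrt(3)*5^(2/3)*x/10))*exp(-2^(1/3)*5^(2/3)*x/10)


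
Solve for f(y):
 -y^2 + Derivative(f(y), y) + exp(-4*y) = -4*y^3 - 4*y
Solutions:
 f(y) = C1 - y^4 + y^3/3 - 2*y^2 + exp(-4*y)/4


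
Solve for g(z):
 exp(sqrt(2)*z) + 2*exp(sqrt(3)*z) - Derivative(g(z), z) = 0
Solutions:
 g(z) = C1 + sqrt(2)*exp(sqrt(2)*z)/2 + 2*sqrt(3)*exp(sqrt(3)*z)/3


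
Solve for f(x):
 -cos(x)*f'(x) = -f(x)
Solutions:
 f(x) = C1*sqrt(sin(x) + 1)/sqrt(sin(x) - 1)


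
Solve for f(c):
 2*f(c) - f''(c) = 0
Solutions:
 f(c) = C1*exp(-sqrt(2)*c) + C2*exp(sqrt(2)*c)


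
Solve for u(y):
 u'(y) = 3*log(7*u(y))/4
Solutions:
 -4*Integral(1/(log(_y) + log(7)), (_y, u(y)))/3 = C1 - y


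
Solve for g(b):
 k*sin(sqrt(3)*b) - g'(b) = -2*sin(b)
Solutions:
 g(b) = C1 - sqrt(3)*k*cos(sqrt(3)*b)/3 - 2*cos(b)


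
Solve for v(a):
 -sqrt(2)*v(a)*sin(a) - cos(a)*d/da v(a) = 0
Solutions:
 v(a) = C1*cos(a)^(sqrt(2))


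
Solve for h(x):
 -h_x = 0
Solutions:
 h(x) = C1


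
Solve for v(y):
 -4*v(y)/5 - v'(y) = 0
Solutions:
 v(y) = C1*exp(-4*y/5)


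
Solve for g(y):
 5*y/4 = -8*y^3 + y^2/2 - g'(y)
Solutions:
 g(y) = C1 - 2*y^4 + y^3/6 - 5*y^2/8


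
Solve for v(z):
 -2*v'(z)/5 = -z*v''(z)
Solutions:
 v(z) = C1 + C2*z^(7/5)


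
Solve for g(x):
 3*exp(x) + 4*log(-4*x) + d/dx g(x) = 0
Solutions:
 g(x) = C1 - 4*x*log(-x) + 4*x*(1 - 2*log(2)) - 3*exp(x)


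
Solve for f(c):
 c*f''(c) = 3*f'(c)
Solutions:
 f(c) = C1 + C2*c^4


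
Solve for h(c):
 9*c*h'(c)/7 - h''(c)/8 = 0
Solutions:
 h(c) = C1 + C2*erfi(6*sqrt(7)*c/7)


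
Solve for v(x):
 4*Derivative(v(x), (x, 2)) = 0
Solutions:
 v(x) = C1 + C2*x


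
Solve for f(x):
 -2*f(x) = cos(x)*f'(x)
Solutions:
 f(x) = C1*(sin(x) - 1)/(sin(x) + 1)


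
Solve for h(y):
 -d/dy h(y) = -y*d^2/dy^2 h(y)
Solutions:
 h(y) = C1 + C2*y^2


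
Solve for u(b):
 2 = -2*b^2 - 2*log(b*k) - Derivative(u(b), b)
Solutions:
 u(b) = C1 - 2*b^3/3 - 2*b*log(b*k)


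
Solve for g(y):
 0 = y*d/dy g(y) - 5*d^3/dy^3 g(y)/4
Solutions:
 g(y) = C1 + Integral(C2*airyai(10^(2/3)*y/5) + C3*airybi(10^(2/3)*y/5), y)


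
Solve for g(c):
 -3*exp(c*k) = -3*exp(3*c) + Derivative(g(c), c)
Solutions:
 g(c) = C1 + exp(3*c) - 3*exp(c*k)/k


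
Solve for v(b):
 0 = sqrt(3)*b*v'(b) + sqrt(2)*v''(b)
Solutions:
 v(b) = C1 + C2*erf(6^(1/4)*b/2)


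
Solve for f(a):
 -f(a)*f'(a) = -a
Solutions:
 f(a) = -sqrt(C1 + a^2)
 f(a) = sqrt(C1 + a^2)


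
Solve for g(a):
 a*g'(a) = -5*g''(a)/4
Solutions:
 g(a) = C1 + C2*erf(sqrt(10)*a/5)


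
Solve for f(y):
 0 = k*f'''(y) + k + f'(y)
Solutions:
 f(y) = C1 + C2*exp(-y*sqrt(-1/k)) + C3*exp(y*sqrt(-1/k)) - k*y


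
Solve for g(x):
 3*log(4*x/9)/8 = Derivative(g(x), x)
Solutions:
 g(x) = C1 + 3*x*log(x)/8 - 3*x*log(3)/4 - 3*x/8 + 3*x*log(2)/4


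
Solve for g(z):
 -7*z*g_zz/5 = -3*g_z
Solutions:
 g(z) = C1 + C2*z^(22/7)


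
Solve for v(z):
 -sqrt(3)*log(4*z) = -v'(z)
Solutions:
 v(z) = C1 + sqrt(3)*z*log(z) - sqrt(3)*z + 2*sqrt(3)*z*log(2)


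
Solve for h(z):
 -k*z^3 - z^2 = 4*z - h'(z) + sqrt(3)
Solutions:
 h(z) = C1 + k*z^4/4 + z^3/3 + 2*z^2 + sqrt(3)*z


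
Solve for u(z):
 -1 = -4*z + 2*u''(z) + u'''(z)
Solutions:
 u(z) = C1 + C2*z + C3*exp(-2*z) + z^3/3 - 3*z^2/4


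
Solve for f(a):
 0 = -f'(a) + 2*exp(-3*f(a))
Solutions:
 f(a) = log(C1 + 6*a)/3
 f(a) = log((-3^(1/3) - 3^(5/6)*I)*(C1 + 2*a)^(1/3)/2)
 f(a) = log((-3^(1/3) + 3^(5/6)*I)*(C1 + 2*a)^(1/3)/2)


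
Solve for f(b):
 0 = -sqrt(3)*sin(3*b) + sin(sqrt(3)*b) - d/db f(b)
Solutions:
 f(b) = C1 + sqrt(3)*cos(3*b)/3 - sqrt(3)*cos(sqrt(3)*b)/3


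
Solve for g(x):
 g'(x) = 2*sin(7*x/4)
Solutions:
 g(x) = C1 - 8*cos(7*x/4)/7


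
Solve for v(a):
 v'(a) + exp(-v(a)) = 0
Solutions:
 v(a) = log(C1 - a)


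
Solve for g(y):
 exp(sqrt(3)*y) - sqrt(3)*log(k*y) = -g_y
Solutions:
 g(y) = C1 + sqrt(3)*y*log(k*y) - sqrt(3)*y - sqrt(3)*exp(sqrt(3)*y)/3


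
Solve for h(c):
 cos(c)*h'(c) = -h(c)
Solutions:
 h(c) = C1*sqrt(sin(c) - 1)/sqrt(sin(c) + 1)


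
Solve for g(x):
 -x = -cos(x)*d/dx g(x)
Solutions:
 g(x) = C1 + Integral(x/cos(x), x)


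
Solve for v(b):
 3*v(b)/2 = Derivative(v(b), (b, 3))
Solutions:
 v(b) = C3*exp(2^(2/3)*3^(1/3)*b/2) + (C1*sin(2^(2/3)*3^(5/6)*b/4) + C2*cos(2^(2/3)*3^(5/6)*b/4))*exp(-2^(2/3)*3^(1/3)*b/4)


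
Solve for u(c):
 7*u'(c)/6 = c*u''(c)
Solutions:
 u(c) = C1 + C2*c^(13/6)


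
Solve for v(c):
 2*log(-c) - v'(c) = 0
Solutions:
 v(c) = C1 + 2*c*log(-c) - 2*c


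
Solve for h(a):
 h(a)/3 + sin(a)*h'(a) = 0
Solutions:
 h(a) = C1*(cos(a) + 1)^(1/6)/(cos(a) - 1)^(1/6)


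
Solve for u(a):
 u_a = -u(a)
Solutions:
 u(a) = C1*exp(-a)


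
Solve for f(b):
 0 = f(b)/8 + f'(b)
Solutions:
 f(b) = C1*exp(-b/8)


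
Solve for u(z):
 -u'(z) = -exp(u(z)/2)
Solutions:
 u(z) = 2*log(-1/(C1 + z)) + 2*log(2)


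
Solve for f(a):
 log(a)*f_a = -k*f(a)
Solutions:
 f(a) = C1*exp(-k*li(a))


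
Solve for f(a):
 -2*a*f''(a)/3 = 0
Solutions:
 f(a) = C1 + C2*a


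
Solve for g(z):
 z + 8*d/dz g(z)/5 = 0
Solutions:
 g(z) = C1 - 5*z^2/16


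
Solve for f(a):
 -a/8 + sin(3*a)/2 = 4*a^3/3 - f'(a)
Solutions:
 f(a) = C1 + a^4/3 + a^2/16 + cos(3*a)/6


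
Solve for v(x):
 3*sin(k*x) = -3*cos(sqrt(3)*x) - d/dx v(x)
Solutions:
 v(x) = C1 - sqrt(3)*sin(sqrt(3)*x) + 3*cos(k*x)/k


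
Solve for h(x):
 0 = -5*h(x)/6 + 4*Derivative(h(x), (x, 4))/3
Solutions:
 h(x) = C1*exp(-10^(1/4)*x/2) + C2*exp(10^(1/4)*x/2) + C3*sin(10^(1/4)*x/2) + C4*cos(10^(1/4)*x/2)


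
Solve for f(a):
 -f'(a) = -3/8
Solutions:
 f(a) = C1 + 3*a/8


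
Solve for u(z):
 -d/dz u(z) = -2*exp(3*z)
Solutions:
 u(z) = C1 + 2*exp(3*z)/3


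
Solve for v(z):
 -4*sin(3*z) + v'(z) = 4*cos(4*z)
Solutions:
 v(z) = C1 + sin(4*z) - 4*cos(3*z)/3


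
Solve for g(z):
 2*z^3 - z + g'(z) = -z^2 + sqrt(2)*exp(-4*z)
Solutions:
 g(z) = C1 - z^4/2 - z^3/3 + z^2/2 - sqrt(2)*exp(-4*z)/4


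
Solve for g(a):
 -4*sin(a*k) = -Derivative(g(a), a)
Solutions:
 g(a) = C1 - 4*cos(a*k)/k


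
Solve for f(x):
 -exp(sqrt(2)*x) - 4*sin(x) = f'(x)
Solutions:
 f(x) = C1 - sqrt(2)*exp(sqrt(2)*x)/2 + 4*cos(x)


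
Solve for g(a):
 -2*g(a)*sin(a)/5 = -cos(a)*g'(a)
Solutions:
 g(a) = C1/cos(a)^(2/5)


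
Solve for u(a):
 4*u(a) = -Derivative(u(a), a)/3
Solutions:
 u(a) = C1*exp(-12*a)


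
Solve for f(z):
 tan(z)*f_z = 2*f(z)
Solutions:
 f(z) = C1*sin(z)^2


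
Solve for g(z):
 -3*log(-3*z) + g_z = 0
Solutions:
 g(z) = C1 + 3*z*log(-z) + 3*z*(-1 + log(3))


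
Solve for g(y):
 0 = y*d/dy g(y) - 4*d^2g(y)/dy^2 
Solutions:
 g(y) = C1 + C2*erfi(sqrt(2)*y/4)


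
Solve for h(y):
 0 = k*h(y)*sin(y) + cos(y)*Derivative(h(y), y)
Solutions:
 h(y) = C1*exp(k*log(cos(y)))


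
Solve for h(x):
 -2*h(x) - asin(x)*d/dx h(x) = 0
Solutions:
 h(x) = C1*exp(-2*Integral(1/asin(x), x))


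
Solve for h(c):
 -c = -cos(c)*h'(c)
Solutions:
 h(c) = C1 + Integral(c/cos(c), c)


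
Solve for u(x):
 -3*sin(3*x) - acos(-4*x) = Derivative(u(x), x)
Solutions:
 u(x) = C1 - x*acos(-4*x) - sqrt(1 - 16*x^2)/4 + cos(3*x)


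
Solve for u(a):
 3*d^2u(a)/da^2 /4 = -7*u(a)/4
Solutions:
 u(a) = C1*sin(sqrt(21)*a/3) + C2*cos(sqrt(21)*a/3)


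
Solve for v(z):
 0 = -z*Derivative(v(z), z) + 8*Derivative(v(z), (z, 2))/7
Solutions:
 v(z) = C1 + C2*erfi(sqrt(7)*z/4)


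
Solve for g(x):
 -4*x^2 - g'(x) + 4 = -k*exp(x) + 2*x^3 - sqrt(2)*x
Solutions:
 g(x) = C1 + k*exp(x) - x^4/2 - 4*x^3/3 + sqrt(2)*x^2/2 + 4*x


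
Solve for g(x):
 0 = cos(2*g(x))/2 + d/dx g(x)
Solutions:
 g(x) = -asin((C1 + exp(2*x))/(C1 - exp(2*x)))/2 + pi/2
 g(x) = asin((C1 + exp(2*x))/(C1 - exp(2*x)))/2


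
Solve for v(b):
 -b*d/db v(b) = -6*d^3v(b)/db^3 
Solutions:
 v(b) = C1 + Integral(C2*airyai(6^(2/3)*b/6) + C3*airybi(6^(2/3)*b/6), b)


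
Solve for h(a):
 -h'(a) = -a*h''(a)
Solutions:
 h(a) = C1 + C2*a^2


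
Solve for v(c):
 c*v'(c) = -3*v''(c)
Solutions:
 v(c) = C1 + C2*erf(sqrt(6)*c/6)


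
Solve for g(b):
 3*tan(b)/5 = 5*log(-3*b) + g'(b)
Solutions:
 g(b) = C1 - 5*b*log(-b) - 5*b*log(3) + 5*b - 3*log(cos(b))/5


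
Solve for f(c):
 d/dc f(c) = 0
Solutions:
 f(c) = C1


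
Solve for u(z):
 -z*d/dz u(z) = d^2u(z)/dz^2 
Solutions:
 u(z) = C1 + C2*erf(sqrt(2)*z/2)


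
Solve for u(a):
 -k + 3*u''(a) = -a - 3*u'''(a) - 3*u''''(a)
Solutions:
 u(a) = C1 + C2*a - a^3/18 + a^2*(k + 1)/6 + (C3*sin(sqrt(3)*a/2) + C4*cos(sqrt(3)*a/2))*exp(-a/2)


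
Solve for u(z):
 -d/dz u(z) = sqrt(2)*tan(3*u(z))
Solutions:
 u(z) = -asin(C1*exp(-3*sqrt(2)*z))/3 + pi/3
 u(z) = asin(C1*exp(-3*sqrt(2)*z))/3


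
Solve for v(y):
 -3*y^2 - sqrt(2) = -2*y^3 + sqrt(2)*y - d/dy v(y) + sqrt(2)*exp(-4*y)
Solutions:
 v(y) = C1 - y^4/2 + y^3 + sqrt(2)*y^2/2 + sqrt(2)*y - sqrt(2)*exp(-4*y)/4


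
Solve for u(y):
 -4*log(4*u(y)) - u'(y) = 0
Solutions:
 Integral(1/(log(_y) + 2*log(2)), (_y, u(y)))/4 = C1 - y


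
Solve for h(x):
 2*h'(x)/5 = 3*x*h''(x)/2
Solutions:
 h(x) = C1 + C2*x^(19/15)


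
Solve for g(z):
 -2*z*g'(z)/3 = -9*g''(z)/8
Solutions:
 g(z) = C1 + C2*erfi(2*sqrt(6)*z/9)


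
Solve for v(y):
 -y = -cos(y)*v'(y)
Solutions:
 v(y) = C1 + Integral(y/cos(y), y)


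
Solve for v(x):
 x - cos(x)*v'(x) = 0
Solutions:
 v(x) = C1 + Integral(x/cos(x), x)


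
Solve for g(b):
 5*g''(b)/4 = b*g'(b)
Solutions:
 g(b) = C1 + C2*erfi(sqrt(10)*b/5)


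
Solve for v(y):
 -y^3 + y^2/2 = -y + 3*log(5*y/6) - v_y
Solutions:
 v(y) = C1 + y^4/4 - y^3/6 - y^2/2 + 3*y*log(y) - 3*y + y*log(125/216)


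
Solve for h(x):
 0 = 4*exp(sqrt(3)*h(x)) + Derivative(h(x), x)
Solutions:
 h(x) = sqrt(3)*(2*log(1/(C1 + 4*x)) - log(3))/6


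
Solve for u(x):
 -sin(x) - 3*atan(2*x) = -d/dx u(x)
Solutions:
 u(x) = C1 + 3*x*atan(2*x) - 3*log(4*x^2 + 1)/4 - cos(x)


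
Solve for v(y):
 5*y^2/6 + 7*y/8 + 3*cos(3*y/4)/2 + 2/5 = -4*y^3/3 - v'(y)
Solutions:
 v(y) = C1 - y^4/3 - 5*y^3/18 - 7*y^2/16 - 2*y/5 - 2*sin(3*y/4)


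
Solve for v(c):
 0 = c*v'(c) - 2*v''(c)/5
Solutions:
 v(c) = C1 + C2*erfi(sqrt(5)*c/2)


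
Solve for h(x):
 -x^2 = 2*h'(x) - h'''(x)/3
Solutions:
 h(x) = C1 + C2*exp(-sqrt(6)*x) + C3*exp(sqrt(6)*x) - x^3/6 - x/6


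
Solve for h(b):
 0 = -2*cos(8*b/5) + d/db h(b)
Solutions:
 h(b) = C1 + 5*sin(8*b/5)/4


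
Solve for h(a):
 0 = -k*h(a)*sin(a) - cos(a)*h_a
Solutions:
 h(a) = C1*exp(k*log(cos(a)))


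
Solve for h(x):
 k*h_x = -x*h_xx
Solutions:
 h(x) = C1 + x^(1 - re(k))*(C2*sin(log(x)*Abs(im(k))) + C3*cos(log(x)*im(k)))


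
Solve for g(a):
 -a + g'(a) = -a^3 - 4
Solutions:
 g(a) = C1 - a^4/4 + a^2/2 - 4*a


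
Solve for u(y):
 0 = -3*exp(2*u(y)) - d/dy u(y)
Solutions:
 u(y) = log(-sqrt(-1/(C1 - 3*y))) - log(2)/2
 u(y) = log(-1/(C1 - 3*y))/2 - log(2)/2


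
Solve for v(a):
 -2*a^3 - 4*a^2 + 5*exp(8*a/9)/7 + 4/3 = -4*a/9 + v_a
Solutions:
 v(a) = C1 - a^4/2 - 4*a^3/3 + 2*a^2/9 + 4*a/3 + 45*exp(8*a/9)/56


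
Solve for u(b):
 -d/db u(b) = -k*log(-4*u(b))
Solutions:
 Integral(1/(log(-_y) + 2*log(2)), (_y, u(b))) = C1 + b*k


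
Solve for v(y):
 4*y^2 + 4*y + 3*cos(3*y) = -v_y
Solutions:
 v(y) = C1 - 4*y^3/3 - 2*y^2 - sin(3*y)


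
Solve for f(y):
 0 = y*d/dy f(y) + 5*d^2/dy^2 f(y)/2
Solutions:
 f(y) = C1 + C2*erf(sqrt(5)*y/5)


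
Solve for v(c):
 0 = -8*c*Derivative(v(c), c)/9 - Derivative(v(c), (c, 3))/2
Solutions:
 v(c) = C1 + Integral(C2*airyai(-2*6^(1/3)*c/3) + C3*airybi(-2*6^(1/3)*c/3), c)


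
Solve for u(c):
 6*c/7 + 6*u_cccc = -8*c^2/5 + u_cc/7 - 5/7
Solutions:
 u(c) = C1 + C2*c + C3*exp(-sqrt(42)*c/42) + C4*exp(sqrt(42)*c/42) + 14*c^4/15 + c^3 + 4729*c^2/10


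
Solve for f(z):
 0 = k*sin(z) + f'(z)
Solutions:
 f(z) = C1 + k*cos(z)


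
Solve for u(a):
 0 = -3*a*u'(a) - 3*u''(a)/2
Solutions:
 u(a) = C1 + C2*erf(a)


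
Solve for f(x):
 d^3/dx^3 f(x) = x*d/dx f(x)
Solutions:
 f(x) = C1 + Integral(C2*airyai(x) + C3*airybi(x), x)


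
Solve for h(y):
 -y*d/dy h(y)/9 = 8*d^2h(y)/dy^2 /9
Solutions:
 h(y) = C1 + C2*erf(y/4)


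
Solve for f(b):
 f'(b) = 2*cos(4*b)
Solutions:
 f(b) = C1 + sin(4*b)/2


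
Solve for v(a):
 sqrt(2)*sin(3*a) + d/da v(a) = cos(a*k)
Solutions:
 v(a) = C1 + sqrt(2)*cos(3*a)/3 + sin(a*k)/k
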